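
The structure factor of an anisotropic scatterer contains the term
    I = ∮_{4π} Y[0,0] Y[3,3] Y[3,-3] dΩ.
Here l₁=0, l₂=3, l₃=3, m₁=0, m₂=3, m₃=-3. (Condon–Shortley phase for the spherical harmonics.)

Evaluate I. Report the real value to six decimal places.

-0.282095

m-sum 0 ✓  L=6 even ✓  3≤3≤3 ✓
Π(2lᵢ+1) = 1×7×7 = 49
triangle coeff Δ(0,3,3) = 1/7
Σ_t [0,0]: t=0:+1/36 = 1/36
(3j)²=1/7 [(0 3 3; 0 0 0)], sign=-1
Σ_t [0,0]: t=0:+1/720 = 1/720
(3j)²=1/7 [(0 3 3; 0 3 -3)], sign=+1
⇒ 4πI² = 1/1
I = (-1)√(1/1/(4π)) = -0.28209479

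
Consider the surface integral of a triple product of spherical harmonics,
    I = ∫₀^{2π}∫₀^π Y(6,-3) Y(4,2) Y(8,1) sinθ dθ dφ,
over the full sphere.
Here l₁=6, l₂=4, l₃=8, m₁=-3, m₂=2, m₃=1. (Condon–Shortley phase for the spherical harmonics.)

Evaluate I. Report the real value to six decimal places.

Rules hold: Σm=0, L=18 even, 2≤8≤10.
N = 13·9·17 = 1989
Δ = 2!·10!·6!/19! = 1/23279256
Racah Σ t=0..2: t=0:+1/1658880 t=1:−1/518400 t=2:+1/1658880 = -1/1382400
⇒ 3j(6 4 8; 0 0 0)² = 504/46189, sgn -1
Racah Σ t=0..2: t=0:+1/522547200 t=1:−1/9676800 t=2:+1/2903040 = 127/522547200
⇒ 3j(6 4 8; -3 2 1)² = 16129/1108536, sgn -1
4πI² = N·(3j₀)²·(3jₘ)² = 3048381/9653501
I = +1·√(0.31578/4π) = 0.15852117

0.158521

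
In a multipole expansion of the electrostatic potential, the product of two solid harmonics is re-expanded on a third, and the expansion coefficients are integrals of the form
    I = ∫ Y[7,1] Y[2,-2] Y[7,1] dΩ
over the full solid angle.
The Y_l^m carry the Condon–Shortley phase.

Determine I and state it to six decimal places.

0.195759

m-sum 0 ✓  L=16 even ✓  5≤7≤9 ✓
Π(2lᵢ+1) = 15×5×15 = 1125
triangle coeff Δ(7,2,7) = 1/185640
Σ_t [0,2]: t=0:+1/2419200 t=1:−1/518400 t=2:+1/2419200 = -1/907200
(3j)²=56/3315 [(7 2 7; 0 0 0)], sign=+1
Σ_t [0,0]: t=0:+1/2073600 = 1/2073600
(3j)²=28/1105 [(7 2 7; 1 -2 1)], sign=+1
⇒ 4πI² = 23520/48841
I = (+1)√(23520/48841/(4π)) = 0.19575887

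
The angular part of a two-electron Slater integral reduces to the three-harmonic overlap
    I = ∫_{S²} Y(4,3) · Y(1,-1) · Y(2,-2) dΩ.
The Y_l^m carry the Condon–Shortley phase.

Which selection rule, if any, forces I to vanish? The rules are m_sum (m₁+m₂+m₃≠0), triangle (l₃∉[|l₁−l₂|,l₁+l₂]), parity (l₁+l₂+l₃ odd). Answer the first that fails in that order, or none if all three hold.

triangle

azimuthal sum: 3 − 1 − 2 = 0  ✓
3 ≤ 2 ≤ 5 (triangle on l)  ✗
L = 4 + 1 + 2 = 7 (odd)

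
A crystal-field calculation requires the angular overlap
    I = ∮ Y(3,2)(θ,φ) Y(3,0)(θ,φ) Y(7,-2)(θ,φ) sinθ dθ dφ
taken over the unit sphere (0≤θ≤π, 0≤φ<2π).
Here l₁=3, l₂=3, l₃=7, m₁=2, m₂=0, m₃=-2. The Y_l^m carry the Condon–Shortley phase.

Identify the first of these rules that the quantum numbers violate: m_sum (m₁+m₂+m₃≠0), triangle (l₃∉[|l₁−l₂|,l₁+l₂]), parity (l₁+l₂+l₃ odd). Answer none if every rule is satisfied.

triangle

azimuthal sum: 2 + 0 − 2 = 0  ✓
0 ≤ 7 ≤ 6 (triangle on l)  ✗
L = 3 + 3 + 7 = 13 (odd)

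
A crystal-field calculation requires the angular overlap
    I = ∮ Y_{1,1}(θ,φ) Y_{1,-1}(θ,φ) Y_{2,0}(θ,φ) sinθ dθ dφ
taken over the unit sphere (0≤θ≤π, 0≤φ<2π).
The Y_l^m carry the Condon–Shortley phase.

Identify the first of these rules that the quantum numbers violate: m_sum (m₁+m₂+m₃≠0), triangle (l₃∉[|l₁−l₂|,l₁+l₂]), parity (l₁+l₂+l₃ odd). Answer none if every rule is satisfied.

azimuthal sum: 1 − 1 + 0 = 0  ✓
0 ≤ 2 ≤ 2 (triangle on l)  ✓
L = 1 + 1 + 2 = 4 (even)  ✓

none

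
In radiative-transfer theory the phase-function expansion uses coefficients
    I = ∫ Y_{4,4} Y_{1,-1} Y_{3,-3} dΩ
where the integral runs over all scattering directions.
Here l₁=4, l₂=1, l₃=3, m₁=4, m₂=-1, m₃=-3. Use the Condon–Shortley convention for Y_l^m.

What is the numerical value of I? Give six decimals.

Rules hold: Σm=0, L=8 even, 3≤3≤5.
N = 9·3·7 = 189
Δ = 2!·6!·0!/9! = 1/252
Racah Σ t=1..1: t=1:−1/36 = -1/36
⇒ 3j(4 1 3; 0 0 0)² = 4/63, sgn +1
Racah Σ t=0..0: t=0:+1/1440 = 1/1440
⇒ 3j(4 1 3; 4 -1 -3)² = 1/9, sgn +1
4πI² = N·(3j₀)²·(3jₘ)² = 4/3
I = +1·√(1.33333/4π) = 0.32573501

0.325735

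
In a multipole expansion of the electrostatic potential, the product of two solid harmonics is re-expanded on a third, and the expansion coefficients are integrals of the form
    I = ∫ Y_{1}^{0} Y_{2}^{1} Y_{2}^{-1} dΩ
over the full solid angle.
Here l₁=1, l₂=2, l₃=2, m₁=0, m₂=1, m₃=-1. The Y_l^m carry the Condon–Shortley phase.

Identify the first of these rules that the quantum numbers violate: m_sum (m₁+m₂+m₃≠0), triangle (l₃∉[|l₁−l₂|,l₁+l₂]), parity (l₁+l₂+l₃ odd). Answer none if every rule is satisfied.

Σmᵢ = 0  ✓
l₃∈[|l₁−l₂|,l₁+l₂]=[1,3], have l₃=2  ✓
Σlᵢ = 5 ⇒ odd  ✗

parity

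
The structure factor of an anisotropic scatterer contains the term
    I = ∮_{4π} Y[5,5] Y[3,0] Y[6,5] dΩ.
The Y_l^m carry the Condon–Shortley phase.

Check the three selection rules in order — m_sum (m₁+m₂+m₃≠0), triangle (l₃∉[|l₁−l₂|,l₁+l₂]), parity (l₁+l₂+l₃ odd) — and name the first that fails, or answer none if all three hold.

azimuthal sum: 5 + 0 + 5 = 10  ✗
2 ≤ 6 ≤ 8 (triangle on l)
L = 5 + 3 + 6 = 14 (even)

m_sum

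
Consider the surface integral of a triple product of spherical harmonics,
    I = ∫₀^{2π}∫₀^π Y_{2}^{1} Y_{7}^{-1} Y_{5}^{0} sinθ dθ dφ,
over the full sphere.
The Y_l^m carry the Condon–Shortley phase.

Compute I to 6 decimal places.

m-sum 0 ✓  L=14 even ✓  5≤5≤9 ✓
Π(2lᵢ+1) = 5×15×11 = 825
triangle coeff Δ(2,7,5) = 1/15015
Σ_t [2,2]: t=2:+1/57600 = 1/57600
(3j)²=21/715 [(2 7 5; 0 0 0)], sign=-1
Σ_t [1,1]: t=1:−1/86400 = -1/86400
(3j)²=16/715 [(2 7 5; 1 -1 0)], sign=+1
⇒ 4πI² = 1008/1859
I = (-1)√(1008/1859/(4π)) = -0.20772350

-0.207724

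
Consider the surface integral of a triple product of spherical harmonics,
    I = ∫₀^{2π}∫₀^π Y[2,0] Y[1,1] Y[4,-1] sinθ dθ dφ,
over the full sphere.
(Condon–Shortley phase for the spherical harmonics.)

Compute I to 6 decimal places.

triangle: need 1≤l₃≤3, have 4; I=0

0.000000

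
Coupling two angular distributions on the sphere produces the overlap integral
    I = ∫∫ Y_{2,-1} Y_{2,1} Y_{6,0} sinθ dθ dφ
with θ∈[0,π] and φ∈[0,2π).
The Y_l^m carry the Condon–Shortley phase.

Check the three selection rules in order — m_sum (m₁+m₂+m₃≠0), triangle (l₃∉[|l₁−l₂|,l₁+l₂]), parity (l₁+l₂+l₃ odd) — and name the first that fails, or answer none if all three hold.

triangle

m₁+m₂+m₃ = -1 + 1 + 0 = 0  ✓
triangle: |2−2|=0 ≤ l₃=6 ≤ 2+2=4  ✗
parity: l₁+l₂+l₃ = 10 is even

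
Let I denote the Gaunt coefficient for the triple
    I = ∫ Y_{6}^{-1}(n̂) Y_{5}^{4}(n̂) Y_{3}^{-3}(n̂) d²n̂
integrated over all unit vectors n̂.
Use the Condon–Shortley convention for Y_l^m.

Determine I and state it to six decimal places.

0.072068

Rules hold: Σm=0, L=14 even, 1≤3≤11.
N = 13·11·7 = 1001
Δ = 8!·4!·2!/15! = 1/675675
Racah Σ t=3..5: t=3:−1/8640 t=4:+1/2304 t=5:−1/8640 = 7/34560
⇒ 3j(6 5 3; 0 0 0)² = 7/429, sgn -1
Racah Σ t=7..7: t=7:−1/241920 = -1/241920
⇒ 3j(6 5 3; -1 4 -3)² = 4/1001, sgn -1
4πI² = N·(3j₀)²·(3jₘ)² = 28/429
I = +1·√(0.0652681/4π) = 0.07206849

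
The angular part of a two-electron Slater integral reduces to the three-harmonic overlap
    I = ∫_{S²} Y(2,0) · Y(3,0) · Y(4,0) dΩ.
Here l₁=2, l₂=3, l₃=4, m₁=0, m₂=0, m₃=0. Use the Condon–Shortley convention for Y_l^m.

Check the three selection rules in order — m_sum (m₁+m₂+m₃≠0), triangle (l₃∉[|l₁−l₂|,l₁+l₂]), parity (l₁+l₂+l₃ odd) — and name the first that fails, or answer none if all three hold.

m₁+m₂+m₃ = 0 + 0 + 0 = 0  ✓
triangle: |2−3|=1 ≤ l₃=4 ≤ 2+3=5  ✓
parity: l₁+l₂+l₃ = 9 is odd  ✗

parity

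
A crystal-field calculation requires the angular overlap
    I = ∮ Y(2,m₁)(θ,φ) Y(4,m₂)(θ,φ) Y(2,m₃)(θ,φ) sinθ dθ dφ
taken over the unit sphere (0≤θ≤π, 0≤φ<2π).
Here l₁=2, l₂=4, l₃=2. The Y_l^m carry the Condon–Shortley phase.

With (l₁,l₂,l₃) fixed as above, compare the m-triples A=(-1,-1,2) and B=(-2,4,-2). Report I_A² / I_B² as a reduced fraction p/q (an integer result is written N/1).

1/14

Shared (l₁,l₂,l₃)=(2,4,2): N and (l;000)² cancel in I_A²/I_B².
A: Δ = 4!·0!·4!/9! = 1/630; Racah Σ t=3..3: t=3:−1/144 = -1/144; ⇒ 3j(2 4 2; -1 -1 2)² = 1/126, sgn -1
B: Δ = 4!·0!·4!/9! = 1/630; Racah Σ t=4..4: t=4:+1/576 = 1/576; ⇒ 3j(2 4 2; -2 4 -2)² = 1/9, sgn +1
I_A²/I_B² = (1/126)/(1/9) = 1/14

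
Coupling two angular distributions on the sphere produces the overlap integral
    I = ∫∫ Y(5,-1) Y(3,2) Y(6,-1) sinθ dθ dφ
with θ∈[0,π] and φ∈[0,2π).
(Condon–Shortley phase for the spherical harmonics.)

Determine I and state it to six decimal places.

m-sum 0 ✓  L=14 even ✓  2≤6≤8 ✓
Π(2lᵢ+1) = 11×7×13 = 1001
triangle coeff Δ(5,3,6) = 1/675675
Σ_t [0,2]: t=0:+1/8640 t=1:−1/2304 t=2:+1/8640 = -7/34560
(3j)²=7/429 [(5 3 6; 0 0 0)], sign=-1
Σ_t [1,2]: t=1:−1/17280 t=2:+1/6912 = 1/11520
(3j)²=2/143 [(5 3 6; -1 2 -1)], sign=-1
⇒ 4πI² = 98/429
I = (+1)√(98/429/(4π)) = 0.13482780

0.134828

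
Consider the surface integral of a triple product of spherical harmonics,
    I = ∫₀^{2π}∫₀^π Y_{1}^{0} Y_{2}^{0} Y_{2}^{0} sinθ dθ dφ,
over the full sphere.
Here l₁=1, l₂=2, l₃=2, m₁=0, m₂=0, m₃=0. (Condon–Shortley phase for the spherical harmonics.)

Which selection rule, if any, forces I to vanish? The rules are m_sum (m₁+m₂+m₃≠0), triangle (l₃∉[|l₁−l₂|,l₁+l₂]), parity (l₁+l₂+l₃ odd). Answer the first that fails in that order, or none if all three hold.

parity

m₁+m₂+m₃ = 0 + 0 + 0 = 0  ✓
triangle: |1−2|=1 ≤ l₃=2 ≤ 1+2=3  ✓
parity: l₁+l₂+l₃ = 5 is odd  ✗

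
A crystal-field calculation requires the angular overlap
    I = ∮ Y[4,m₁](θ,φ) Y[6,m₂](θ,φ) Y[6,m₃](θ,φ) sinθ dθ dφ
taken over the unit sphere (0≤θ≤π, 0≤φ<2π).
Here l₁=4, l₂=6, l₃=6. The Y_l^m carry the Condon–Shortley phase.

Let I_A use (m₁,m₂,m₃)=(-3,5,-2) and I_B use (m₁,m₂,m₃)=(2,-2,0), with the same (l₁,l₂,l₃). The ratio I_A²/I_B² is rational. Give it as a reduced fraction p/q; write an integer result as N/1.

Shared (l₁,l₂,l₃)=(4,6,6): N and (l;000)² cancel in I_A²/I_B².
A: Δ = 4!·4!·8!/17! = 1/15315300; Racah Σ t=3..4: t=3:−1/5806080 t=4:+1/725760 = 1/829440; ⇒ 3j(4 6 6; -3 5 -2)² = 49/2652, sgn +1
B: Δ = 4!·4!·8!/17! = 1/15315300; Racah Σ t=0..2: t=0:+1/55296 t=1:−1/25920 t=2:+1/138240 = -11/829440; ⇒ 3j(4 6 6; 2 -2 0)² = 11/1326, sgn -1
I_A²/I_B² = (49/2652)/(11/1326) = 49/22

49/22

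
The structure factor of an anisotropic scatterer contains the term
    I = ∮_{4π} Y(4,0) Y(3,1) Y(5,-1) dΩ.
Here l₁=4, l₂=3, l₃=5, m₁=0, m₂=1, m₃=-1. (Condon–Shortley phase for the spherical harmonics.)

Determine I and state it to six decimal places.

-0.086020

Checks pass: Σm=0; 12 even; l₃=5∈[1,7].
(2·4+1)(2·3+1)(2·5+1) = 693
Δ: 2! 6! 4! / 13! → 1/180180
sum: t=0:+1/576 t=1:−1/144 t=2:+1/576 = -1/288
3j²(4 3 5; 0 0 0) = Δ·Π!·Σ² = 20/1001  (sign +1)
sum: t=0:+1/2304 t=1:−1/216 t=2:+1/384 = -11/6912
3j²(4 3 5; 0 1 -1) = Δ·Π!·Σ² = 11/1638  (sign -1)
combine: 4πI² = 693·20/1001·11/1638 = 110/1183
take √, sign -1: I = -0.08601992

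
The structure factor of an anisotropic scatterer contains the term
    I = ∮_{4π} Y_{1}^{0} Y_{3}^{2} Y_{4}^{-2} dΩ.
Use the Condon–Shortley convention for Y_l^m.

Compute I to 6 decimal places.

m-sum 0 ✓  L=8 even ✓  2≤4≤4 ✓
Π(2lᵢ+1) = 3×7×9 = 189
triangle coeff Δ(1,3,4) = 1/252
Σ_t [0,0]: t=0:+1/36 = 1/36
(3j)²=4/63 [(1 3 4; 0 0 0)], sign=+1
Σ_t [0,0]: t=0:+1/120 = 1/120
(3j)²=1/21 [(1 3 4; 0 2 -2)], sign=+1
⇒ 4πI² = 4/7
I = (+1)√(4/7/(4π)) = 0.21324362

0.213244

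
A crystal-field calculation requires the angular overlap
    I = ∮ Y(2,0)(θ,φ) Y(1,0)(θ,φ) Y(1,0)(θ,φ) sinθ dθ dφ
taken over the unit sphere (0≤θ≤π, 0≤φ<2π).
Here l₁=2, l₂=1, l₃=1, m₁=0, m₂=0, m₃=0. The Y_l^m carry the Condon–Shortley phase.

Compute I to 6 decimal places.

0.252313

m-sum 0 ✓  L=4 even ✓  1≤1≤3 ✓
Π(2lᵢ+1) = 5×3×3 = 45
triangle coeff Δ(2,1,1) = 1/30
Σ_t [1,1]: t=1:−1/1 = -1/1
(3j)²=2/15 [(2 1 1; 0 0 0)], sign=+1
(m-triple is (0,0,0) — same symbol as above.)
⇒ 4πI² = 4/5
I = (+1)√(4/5/(4π)) = 0.25231325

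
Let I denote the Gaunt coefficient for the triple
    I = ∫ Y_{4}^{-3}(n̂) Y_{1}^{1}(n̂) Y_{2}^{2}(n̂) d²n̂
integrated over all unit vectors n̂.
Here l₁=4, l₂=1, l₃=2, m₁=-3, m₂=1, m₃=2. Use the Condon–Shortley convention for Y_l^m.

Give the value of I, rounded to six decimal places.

l₃=2 ∉ [3,5] — triangle fails ⇒ I = 0

0.000000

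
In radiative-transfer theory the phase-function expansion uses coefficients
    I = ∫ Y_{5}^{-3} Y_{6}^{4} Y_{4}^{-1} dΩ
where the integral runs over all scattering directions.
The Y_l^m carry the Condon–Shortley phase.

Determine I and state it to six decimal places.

0.000000

l₁+l₂+l₃=15 is odd: 3j(l;000)=0 ⇒ I=0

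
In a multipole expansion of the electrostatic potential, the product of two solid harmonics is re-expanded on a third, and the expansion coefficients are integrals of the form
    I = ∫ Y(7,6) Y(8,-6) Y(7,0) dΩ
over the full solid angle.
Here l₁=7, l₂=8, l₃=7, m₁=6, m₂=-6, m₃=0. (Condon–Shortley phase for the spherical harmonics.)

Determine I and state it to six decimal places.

0.134624

m-sum 0 ✓  L=22 even ✓  1≤7≤15 ✓
Π(2lᵢ+1) = 15×17×15 = 3825
triangle coeff Δ(7,8,7) = 1/22086194130
Σ_t [1,7]: t=1:−1/18289152000 t=2:+1/248832000 t=3:−1/24883200 t=4:+1/11943936 t=5:−1/24883200 t=6:+1/248832000 t=7:−1/18289152000 = 11/975421440
(3j)²=1750/289731 [(7 8 7; 0 0 0)], sign=-1
Σ_t [0,1]: t=0:+1/6967296000 t=1:−1/18289152000 = 13/146313216000
(3j)²=2197/222870 [(7 8 7; 6 -6 0)], sign=-1
⇒ 4πI² = 739375/3246473
I = (+1)√(739375/3246473/(4π)) = 0.13462371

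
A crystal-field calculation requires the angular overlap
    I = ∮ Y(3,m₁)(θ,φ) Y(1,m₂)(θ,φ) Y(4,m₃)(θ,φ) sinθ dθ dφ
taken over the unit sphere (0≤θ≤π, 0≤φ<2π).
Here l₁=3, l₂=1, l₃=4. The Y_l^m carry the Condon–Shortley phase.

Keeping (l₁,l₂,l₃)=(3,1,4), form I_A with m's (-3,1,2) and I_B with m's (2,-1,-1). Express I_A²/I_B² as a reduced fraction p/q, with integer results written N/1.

1/3

Shared (l₁,l₂,l₃)=(3,1,4): N and (l;000)² cancel in I_A²/I_B².
A: Δ = 0!·6!·2!/9! = 1/252; Racah Σ t=0..0: t=0:+1/1440 = 1/1440; ⇒ 3j(3 1 4; -3 1 2)² = 1/252, sgn +1
B: Δ = 0!·6!·2!/9! = 1/252; Racah Σ t=0..0: t=0:+1/240 = 1/240; ⇒ 3j(3 1 4; 2 -1 -1)² = 1/84, sgn -1
I_A²/I_B² = (1/252)/(1/84) = 1/3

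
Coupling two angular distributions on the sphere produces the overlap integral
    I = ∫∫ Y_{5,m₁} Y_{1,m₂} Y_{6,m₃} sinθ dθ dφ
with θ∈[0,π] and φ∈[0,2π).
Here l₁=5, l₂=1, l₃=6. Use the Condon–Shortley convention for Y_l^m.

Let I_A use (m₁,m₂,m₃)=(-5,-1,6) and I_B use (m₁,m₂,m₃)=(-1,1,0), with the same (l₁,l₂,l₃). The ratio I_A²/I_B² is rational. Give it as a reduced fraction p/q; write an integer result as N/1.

Same 5,1,6: normalisation and zero-m 3j drop out of the ratio.
A: Δ: 0! 10! 2! / 13! → 1/858; sum: t=0:+1/7257600 = 1/7257600; 3j²(5 1 6; -5 -1 6) = Δ·Π!·Σ² = 1/13  (sign +1)
B: Δ: 0! 10! 2! / 13! → 1/858; sum: t=0:+1/34560 = 1/34560; 3j²(5 1 6; -1 1 0) = Δ·Π!·Σ² = 5/286  (sign +1)
I_A²/I_B² = (1/13)/(5/286) = 22/5

22/5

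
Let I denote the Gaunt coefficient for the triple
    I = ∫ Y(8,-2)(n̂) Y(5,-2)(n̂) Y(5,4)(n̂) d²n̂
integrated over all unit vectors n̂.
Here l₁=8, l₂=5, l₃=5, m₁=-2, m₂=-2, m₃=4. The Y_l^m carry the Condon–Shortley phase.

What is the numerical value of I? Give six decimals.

Rules hold: Σm=0, L=18 even, 3≤5≤13.
N = 17·11·11 = 2057
Δ = 8!·8!·2!/19! = 1/37413090
Racah Σ t=3..5: t=3:−1/1036800 t=4:+1/331776 t=5:−1/1036800 = 1/921600
⇒ 3j(8 5 5; 0 0 0)² = 490/46189, sgn -1
Racah Σ t=2..3: t=2:+1/58060800 t=3:−1/7257600 = -1/8294400
⇒ 3j(8 5 5; -2 -2 4)² = 1029/92378, sgn +1
4πI² = N·(3j₀)²·(3jₘ)² = 252105/1037153
I = -1·√(0.243074/4π) = -0.13907990

-0.139080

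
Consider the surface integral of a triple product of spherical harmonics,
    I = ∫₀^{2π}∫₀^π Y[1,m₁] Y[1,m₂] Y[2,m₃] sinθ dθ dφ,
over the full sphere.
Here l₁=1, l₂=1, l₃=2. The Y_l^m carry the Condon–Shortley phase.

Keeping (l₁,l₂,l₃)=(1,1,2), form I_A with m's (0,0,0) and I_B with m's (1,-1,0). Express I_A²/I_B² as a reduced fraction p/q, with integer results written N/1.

l's match ⇒ only the (l;m) 3-j factors differ between A and B.
A: triangle coeff Δ(1,1,2) = 1/30; Σ_t [0,0]: t=0:+1/1 = 1/1; (3j)²=2/15 [(1 1 2; 0 0 0)], sign=+1
B: triangle coeff Δ(1,1,2) = 1/30; Σ_t [0,0]: t=0:+1/4 = 1/4; (3j)²=1/30 [(1 1 2; 1 -1 0)], sign=+1
I_A²/I_B² = (2/15)/(1/30) = 4/1

4/1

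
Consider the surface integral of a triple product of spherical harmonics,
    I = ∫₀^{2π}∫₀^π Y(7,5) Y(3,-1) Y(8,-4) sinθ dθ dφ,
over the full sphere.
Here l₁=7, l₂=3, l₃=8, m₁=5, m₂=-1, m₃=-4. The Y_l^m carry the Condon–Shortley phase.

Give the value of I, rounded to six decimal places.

-0.170870

Checks pass: Σm=0; 18 even; l₃=8∈[4,10].
(2·7+1)(2·3+1)(2·8+1) = 1785
Δ: 2! 12! 4! / 19! → 1/5290740
sum: t=0:+1/7257600 t=1:−1/2073600 t=2:+1/7257600 = -1/4838400
3j²(7 3 8; 0 0 0) = Δ·Π!·Σ² = 252/20995  (sign -1)
sum: t=0:+1/58060800 t=1:−1/239500800 t=2:+1/22992076800 = 43/3284582400
3j²(7 3 8; 5 -1 -4) = Δ·Π!·Σ² = 12943/755820  (sign +1)
combine: 4πI² = 1785·252/20995·12943/755820 = 1902621/5185765
take √, sign -1: I = -0.17086960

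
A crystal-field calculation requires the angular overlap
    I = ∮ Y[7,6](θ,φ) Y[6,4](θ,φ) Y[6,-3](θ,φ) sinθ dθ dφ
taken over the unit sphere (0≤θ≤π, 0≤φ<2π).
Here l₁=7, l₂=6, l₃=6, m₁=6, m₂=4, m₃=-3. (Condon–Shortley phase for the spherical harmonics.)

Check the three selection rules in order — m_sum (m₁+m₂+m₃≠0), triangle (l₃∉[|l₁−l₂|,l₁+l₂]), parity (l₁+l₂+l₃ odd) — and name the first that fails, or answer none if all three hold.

m₁+m₂+m₃ = 6 + 4 − 3 = 7  ✗
triangle: |7−6|=1 ≤ l₃=6 ≤ 7+6=13
parity: l₁+l₂+l₃ = 19 is odd

m_sum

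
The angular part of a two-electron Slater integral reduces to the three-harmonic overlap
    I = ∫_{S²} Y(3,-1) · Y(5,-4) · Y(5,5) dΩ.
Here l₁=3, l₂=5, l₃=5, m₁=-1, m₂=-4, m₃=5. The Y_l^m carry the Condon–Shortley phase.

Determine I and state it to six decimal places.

l₁+l₂+l₃=13 is odd: 3j(l;000)=0 ⇒ I=0

0.000000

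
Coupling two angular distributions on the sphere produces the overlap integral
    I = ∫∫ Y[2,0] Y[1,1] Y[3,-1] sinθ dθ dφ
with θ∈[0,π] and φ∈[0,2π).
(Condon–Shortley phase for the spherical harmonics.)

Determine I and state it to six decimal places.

-0.202301

m-sum 0 ✓  L=6 even ✓  1≤3≤3 ✓
Π(2lᵢ+1) = 5×3×7 = 105
triangle coeff Δ(2,1,3) = 1/105
Σ_t [0,0]: t=0:+1/4 = 1/4
(3j)²=3/35 [(2 1 3; 0 0 0)], sign=-1
Σ_t [0,0]: t=0:+1/8 = 1/8
(3j)²=2/35 [(2 1 3; 0 1 -1)], sign=+1
⇒ 4πI² = 18/35
I = (-1)√(18/35/(4π)) = -0.20230066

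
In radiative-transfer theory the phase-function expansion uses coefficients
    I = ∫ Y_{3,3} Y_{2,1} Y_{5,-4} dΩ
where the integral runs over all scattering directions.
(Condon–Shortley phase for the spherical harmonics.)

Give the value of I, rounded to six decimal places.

Rules hold: Σm=0, L=10 even, 1≤5≤5.
N = 7·5·11 = 385
Δ = 0!·6!·4!/11! = 1/2310
Racah Σ t=0..0: t=0:+1/144 = 1/144
⇒ 3j(3 2 5; 0 0 0)² = 10/231, sgn -1
Racah Σ t=0..0: t=0:+1/4320 = 1/4320
⇒ 3j(3 2 5; 3 1 -4)² = 2/55, sgn -1
4πI² = N·(3j₀)²·(3jₘ)² = 20/33
I = +1·√(0.606061/4π) = 0.21961050

0.219610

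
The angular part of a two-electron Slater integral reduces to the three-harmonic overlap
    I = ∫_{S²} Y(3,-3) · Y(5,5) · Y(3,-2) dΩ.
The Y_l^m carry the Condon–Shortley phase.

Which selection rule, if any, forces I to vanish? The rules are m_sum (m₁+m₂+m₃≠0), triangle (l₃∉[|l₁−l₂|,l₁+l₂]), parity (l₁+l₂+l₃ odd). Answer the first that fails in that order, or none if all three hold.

m₁+m₂+m₃ = -3 + 5 − 2 = 0  ✓
triangle: |3−5|=2 ≤ l₃=3 ≤ 3+5=8  ✓
parity: l₁+l₂+l₃ = 11 is odd  ✗

parity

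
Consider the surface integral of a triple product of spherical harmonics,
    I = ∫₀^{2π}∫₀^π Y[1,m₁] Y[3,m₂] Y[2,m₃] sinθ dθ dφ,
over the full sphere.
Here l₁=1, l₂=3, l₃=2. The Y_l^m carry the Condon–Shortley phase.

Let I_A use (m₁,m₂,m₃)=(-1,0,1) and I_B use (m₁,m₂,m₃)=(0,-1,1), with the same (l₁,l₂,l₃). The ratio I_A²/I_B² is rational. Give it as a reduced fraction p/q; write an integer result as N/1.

3/8

l's match ⇒ only the (l;m) 3-j factors differ between A and B.
A: triangle coeff Δ(1,3,2) = 1/105; Σ_t [2,2]: t=2:+1/12 = 1/12; (3j)²=1/35 [(1 3 2; -1 0 1)], sign=-1
B: triangle coeff Δ(1,3,2) = 1/105; Σ_t [1,1]: t=1:−1/6 = -1/6; (3j)²=8/105 [(1 3 2; 0 -1 1)], sign=+1
I_A²/I_B² = (1/35)/(8/105) = 3/8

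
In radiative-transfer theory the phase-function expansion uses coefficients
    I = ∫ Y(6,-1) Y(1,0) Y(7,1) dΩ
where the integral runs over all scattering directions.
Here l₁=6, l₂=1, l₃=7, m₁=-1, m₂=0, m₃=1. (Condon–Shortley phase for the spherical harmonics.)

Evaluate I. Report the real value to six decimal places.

m-sum 0 ✓  L=14 even ✓  5≤7≤7 ✓
Π(2lᵢ+1) = 13×3×15 = 585
triangle coeff Δ(6,1,7) = 1/1365
Σ_t [0,0]: t=0:+1/518400 = 1/518400
(3j)²=7/195 [(6 1 7; 0 0 0)], sign=-1
Σ_t [0,0]: t=0:+1/604800 = 1/604800
(3j)²=16/455 [(6 1 7; -1 0 1)], sign=+1
⇒ 4πI² = 48/65
I = (-1)√(48/65/(4π)) = -0.24241473

-0.242415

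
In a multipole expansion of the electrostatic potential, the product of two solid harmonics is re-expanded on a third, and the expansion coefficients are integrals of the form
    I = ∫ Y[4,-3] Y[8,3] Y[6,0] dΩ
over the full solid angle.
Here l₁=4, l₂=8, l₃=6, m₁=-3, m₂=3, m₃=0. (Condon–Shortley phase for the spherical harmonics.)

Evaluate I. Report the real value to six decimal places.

0.139408

Checks pass: Σm=0; 18 even; l₃=6∈[4,12].
(2·4+1)(2·8+1)(2·6+1) = 1989
Δ: 6! 2! 10! / 19! → 1/23279256
sum: t=2:+1/1658880 t=3:−1/518400 t=4:+1/1658880 = -1/1382400
3j²(4 8 6; 0 0 0) = Δ·Π!·Σ² = 504/46189  (sign -1)
sum: t=5:−1/4147200 t=6:+1/10368000 = -1/6912000
3j²(4 8 6; -3 3 0) = Δ·Π!·Σ² = 189/16796  (sign -1)
combine: 4πI² = 1989·504/46189·189/16796 = 214326/877591
take √, sign +1: I = 0.13940759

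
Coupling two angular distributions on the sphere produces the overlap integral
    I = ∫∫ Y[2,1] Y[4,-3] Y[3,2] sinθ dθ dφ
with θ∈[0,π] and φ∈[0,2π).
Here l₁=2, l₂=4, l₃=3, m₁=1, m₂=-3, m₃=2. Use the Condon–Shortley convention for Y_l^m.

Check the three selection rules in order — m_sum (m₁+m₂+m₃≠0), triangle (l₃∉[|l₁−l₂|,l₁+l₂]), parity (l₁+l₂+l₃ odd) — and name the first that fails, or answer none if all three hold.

parity

Σmᵢ = 0  ✓
l₃∈[|l₁−l₂|,l₁+l₂]=[2,6], have l₃=3  ✓
Σlᵢ = 9 ⇒ odd  ✗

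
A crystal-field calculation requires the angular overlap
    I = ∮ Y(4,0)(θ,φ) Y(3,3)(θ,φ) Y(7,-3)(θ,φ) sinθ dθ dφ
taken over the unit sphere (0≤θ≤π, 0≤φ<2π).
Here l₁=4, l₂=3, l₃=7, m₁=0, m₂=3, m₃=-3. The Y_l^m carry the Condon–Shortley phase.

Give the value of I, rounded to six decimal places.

Checks pass: Σm=0; 14 even; l₃=7∈[1,7].
(2·4+1)(2·3+1)(2·7+1) = 945
Δ: 0! 8! 6! / 15! → 1/45045
sum: t=0:+1/20736 = 1/20736
3j²(4 3 7; 0 0 0) = Δ·Π!·Σ² = 35/1287  (sign -1)
sum: t=0:+1/414720 = 1/414720
3j²(4 3 7; 0 3 -3) = Δ·Π!·Σ² = 2/429  (sign +1)
combine: 4πI² = 945·35/1287·2/429 = 2450/20449
take √, sign -1: I = -0.09764322

-0.097643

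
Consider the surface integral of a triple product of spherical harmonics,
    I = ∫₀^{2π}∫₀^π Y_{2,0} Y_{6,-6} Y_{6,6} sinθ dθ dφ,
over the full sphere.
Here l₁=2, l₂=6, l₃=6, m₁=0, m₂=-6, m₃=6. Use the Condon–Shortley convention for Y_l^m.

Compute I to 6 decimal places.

m-sum 0 ✓  L=14 even ✓  4≤6≤8 ✓
Π(2lᵢ+1) = 5×13×13 = 845
triangle coeff Δ(2,6,6) = 1/90090
Σ_t [0,2]: t=0:+1/69120 t=1:−1/14400 t=2:+1/69120 = -7/172800
(3j)²=14/715 [(2 6 6; 0 0 0)], sign=-1
Σ_t [0,0]: t=0:+1/14515200 = 1/14515200
(3j)²=22/455 [(2 6 6; 0 -6 6)], sign=+1
⇒ 4πI² = 4/5
I = (-1)√(4/5/(4π)) = -0.25231325

-0.252313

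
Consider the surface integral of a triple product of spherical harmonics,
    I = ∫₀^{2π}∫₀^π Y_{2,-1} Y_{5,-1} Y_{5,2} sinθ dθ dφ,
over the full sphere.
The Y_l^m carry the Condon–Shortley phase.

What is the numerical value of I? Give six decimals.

Checks pass: Σm=0; 12 even; l₃=5∈[3,7].
(2·2+1)(2·5+1)(2·5+1) = 605
Δ: 2! 2! 8! / 13! → 1/38610
sum: t=0:+1/2880 t=1:−1/576 t=2:+1/2880 = -1/960
3j²(2 5 5; 0 0 0) = Δ·Π!·Σ² = 10/429  (sign +1)
sum: t=1:−1/1440 t=2:+1/2880 = -1/2880
3j²(2 5 5; -1 -1 2) = Δ·Π!·Σ² = 7/715  (sign +1)
combine: 4πI² = 605·10/429·7/715 = 70/507
take √, sign +1: I = 0.10481902

0.104819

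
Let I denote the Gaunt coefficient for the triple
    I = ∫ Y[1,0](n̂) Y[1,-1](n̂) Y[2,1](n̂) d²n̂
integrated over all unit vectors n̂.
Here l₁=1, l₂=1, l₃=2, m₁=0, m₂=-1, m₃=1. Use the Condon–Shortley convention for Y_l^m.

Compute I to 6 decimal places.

Rules hold: Σm=0, L=4 even, 0≤2≤2.
N = 3·3·5 = 45
Δ = 0!·2!·2!/5! = 1/30
Racah Σ t=0..0: t=0:+1/1 = 1/1
⇒ 3j(1 1 2; 0 0 0)² = 2/15, sgn +1
Racah Σ t=0..0: t=0:+1/2 = 1/2
⇒ 3j(1 1 2; 0 -1 1)² = 1/10, sgn -1
4πI² = N·(3j₀)²·(3jₘ)² = 3/5
I = -1·√(0.6/4π) = -0.21850969

-0.218510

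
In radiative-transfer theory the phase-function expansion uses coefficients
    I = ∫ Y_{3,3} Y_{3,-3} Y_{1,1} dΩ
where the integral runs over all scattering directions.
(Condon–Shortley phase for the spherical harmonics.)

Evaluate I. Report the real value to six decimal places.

0.000000

Σmᵢ = 1 ≠ 0, so the φ-integral vanishes; I = 0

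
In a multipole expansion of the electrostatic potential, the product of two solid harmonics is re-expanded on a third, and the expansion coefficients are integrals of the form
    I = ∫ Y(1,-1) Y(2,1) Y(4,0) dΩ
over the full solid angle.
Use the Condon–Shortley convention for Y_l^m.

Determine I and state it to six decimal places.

triangle: need 1≤l₃≤3, have 4; I=0

0.000000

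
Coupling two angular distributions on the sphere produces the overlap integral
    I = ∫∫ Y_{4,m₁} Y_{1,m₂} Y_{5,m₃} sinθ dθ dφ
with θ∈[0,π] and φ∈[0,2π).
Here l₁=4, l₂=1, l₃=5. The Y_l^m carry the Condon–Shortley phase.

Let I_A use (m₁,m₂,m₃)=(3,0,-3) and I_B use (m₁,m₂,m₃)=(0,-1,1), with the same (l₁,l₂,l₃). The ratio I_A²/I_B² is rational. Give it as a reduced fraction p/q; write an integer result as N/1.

16/15

Shared (l₁,l₂,l₃)=(4,1,5): N and (l;000)² cancel in I_A²/I_B².
A: Δ = 0!·8!·2!/11! = 1/495; Racah Σ t=0..0: t=0:+1/5040 = 1/5040; ⇒ 3j(4 1 5; 3 0 -3)² = 16/495, sgn +1
B: Δ = 0!·8!·2!/11! = 1/495; Racah Σ t=0..0: t=0:+1/1152 = 1/1152; ⇒ 3j(4 1 5; 0 -1 1)² = 1/33, sgn +1
I_A²/I_B² = (16/495)/(1/33) = 16/15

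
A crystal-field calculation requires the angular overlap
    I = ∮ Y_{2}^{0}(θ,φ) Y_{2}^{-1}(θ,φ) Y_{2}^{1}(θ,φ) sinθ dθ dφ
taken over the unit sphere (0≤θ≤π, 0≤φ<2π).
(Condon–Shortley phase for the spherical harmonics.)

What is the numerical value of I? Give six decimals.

Checks pass: Σm=0; 6 even; l₃=2∈[0,4].
(2·2+1)(2·2+1)(2·2+1) = 125
Δ: 2! 2! 2! / 7! → 1/630
sum: t=0:+1/8 t=1:−1/1 t=2:+1/8 = -3/4
3j²(2 2 2; 0 0 0) = Δ·Π!·Σ² = 2/35  (sign -1)
sum: t=0:+1/4 t=1:−1/2 = -1/4
3j²(2 2 2; 0 -1 1) = Δ·Π!·Σ² = 1/70  (sign +1)
combine: 4πI² = 125·2/35·1/70 = 5/49
take √, sign -1: I = -0.09011188

-0.090112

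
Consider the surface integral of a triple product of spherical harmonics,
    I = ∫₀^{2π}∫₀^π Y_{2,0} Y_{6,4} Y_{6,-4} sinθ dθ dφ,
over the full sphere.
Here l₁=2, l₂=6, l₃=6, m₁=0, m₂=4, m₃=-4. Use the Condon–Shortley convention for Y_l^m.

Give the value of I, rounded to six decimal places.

Rules hold: Σm=0, L=14 even, 4≤6≤8.
N = 5·13·13 = 845
Δ = 2!·2!·10!/15! = 1/90090
Racah Σ t=0..2: t=0:+1/69120 t=1:−1/14400 t=2:+1/69120 = -7/172800
⇒ 3j(2 6 6; 0 0 0)² = 14/715, sgn -1
Racah Σ t=0..2: t=0:+1/14515200 t=1:−1/362880 t=2:+1/322560 = 1/2419200
⇒ 3j(2 6 6; 0 4 -4)² = 2/5005, sgn +1
4πI² = N·(3j₀)²·(3jₘ)² = 4/605
I = -1·√(0.00661157/4π) = -0.02293757

-0.022938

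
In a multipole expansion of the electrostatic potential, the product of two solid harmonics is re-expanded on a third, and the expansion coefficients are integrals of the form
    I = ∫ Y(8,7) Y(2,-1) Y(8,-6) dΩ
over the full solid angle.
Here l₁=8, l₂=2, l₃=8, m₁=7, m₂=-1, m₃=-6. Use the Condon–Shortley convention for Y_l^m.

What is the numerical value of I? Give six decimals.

-0.193012

m-sum 0 ✓  L=18 even ✓  6≤8≤10 ✓
Π(2lᵢ+1) = 17×5×17 = 1445
triangle coeff Δ(8,2,8) = 1/348840
Σ_t [0,2]: t=0:+1/116121600 t=1:−1/25401600 t=2:+1/116121600 = -1/45158400
(3j)²=24/1615 [(8 2 8; 0 0 0)], sign=-1
Σ_t [0,1]: t=0:+1/12454041600 t=1:−1/174356582400 = 1/13412044800
(3j)²=169/7752 [(8 2 8; 7 -1 -6)], sign=+1
⇒ 4πI² = 169/361
I = (-1)√(169/361/(4π)) = -0.19301223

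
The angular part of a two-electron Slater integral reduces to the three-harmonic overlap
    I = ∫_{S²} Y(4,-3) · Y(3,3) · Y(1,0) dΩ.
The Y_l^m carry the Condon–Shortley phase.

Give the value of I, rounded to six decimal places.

Rules hold: Σm=0, L=8 even, 1≤1≤7.
N = 9·7·3 = 189
Δ = 6!·2!·0!/9! = 1/252
Racah Σ t=3..3: t=3:−1/36 = -1/36
⇒ 3j(4 3 1; 0 0 0)² = 4/63, sgn +1
Racah Σ t=6..6: t=6:+1/720 = 1/720
⇒ 3j(4 3 1; -3 3 0)² = 1/36, sgn -1
4πI² = N·(3j₀)²·(3jₘ)² = 1/3
I = -1·√(0.333333/4π) = -0.16286750

-0.162868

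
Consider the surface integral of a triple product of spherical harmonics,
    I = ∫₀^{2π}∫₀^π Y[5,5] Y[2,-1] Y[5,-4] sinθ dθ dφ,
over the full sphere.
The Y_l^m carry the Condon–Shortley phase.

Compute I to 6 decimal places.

-0.187924

m-sum 0 ✓  L=12 even ✓  3≤5≤7 ✓
Π(2lᵢ+1) = 11×5×11 = 605
triangle coeff Δ(5,2,5) = 1/38610
Σ_t [0,2]: t=0:+1/2880 t=1:−1/576 t=2:+1/2880 = -1/960
(3j)²=10/429 [(5 2 5; 0 0 0)], sign=+1
Σ_t [0,0]: t=0:+1/80640 = 1/80640
(3j)²=9/286 [(5 2 5; 5 -1 -4)], sign=-1
⇒ 4πI² = 75/169
I = (-1)√(75/169/(4π)) = -0.18792404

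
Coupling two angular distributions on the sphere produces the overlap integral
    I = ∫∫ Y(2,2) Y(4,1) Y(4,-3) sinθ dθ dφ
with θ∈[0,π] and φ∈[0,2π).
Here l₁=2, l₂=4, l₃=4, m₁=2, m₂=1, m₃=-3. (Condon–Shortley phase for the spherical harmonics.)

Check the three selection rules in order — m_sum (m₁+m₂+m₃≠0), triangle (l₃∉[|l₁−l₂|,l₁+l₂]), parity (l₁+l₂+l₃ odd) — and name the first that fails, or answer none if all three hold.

Σmᵢ = 0  ✓
l₃∈[|l₁−l₂|,l₁+l₂]=[2,6], have l₃=4  ✓
Σlᵢ = 10 ⇒ even  ✓

none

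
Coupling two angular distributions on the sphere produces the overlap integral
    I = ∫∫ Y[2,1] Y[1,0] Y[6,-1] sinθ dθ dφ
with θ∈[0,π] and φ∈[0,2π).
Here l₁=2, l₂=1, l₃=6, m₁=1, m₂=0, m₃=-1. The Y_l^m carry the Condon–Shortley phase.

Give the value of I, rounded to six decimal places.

l₃=6 ∉ [1,3] — triangle fails ⇒ I = 0

0.000000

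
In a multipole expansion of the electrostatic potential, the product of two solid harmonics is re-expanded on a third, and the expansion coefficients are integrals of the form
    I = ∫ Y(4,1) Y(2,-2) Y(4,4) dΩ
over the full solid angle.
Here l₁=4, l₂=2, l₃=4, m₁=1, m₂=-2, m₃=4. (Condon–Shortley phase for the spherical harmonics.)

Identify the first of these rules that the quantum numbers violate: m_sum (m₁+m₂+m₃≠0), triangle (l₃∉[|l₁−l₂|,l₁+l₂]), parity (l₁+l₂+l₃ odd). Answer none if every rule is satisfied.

m_sum

Σmᵢ = 3  ✗
l₃∈[|l₁−l₂|,l₁+l₂]=[2,6], have l₃=4
Σlᵢ = 10 ⇒ even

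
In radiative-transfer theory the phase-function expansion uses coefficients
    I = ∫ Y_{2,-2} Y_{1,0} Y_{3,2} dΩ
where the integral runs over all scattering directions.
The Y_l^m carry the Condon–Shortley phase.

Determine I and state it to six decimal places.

Rules hold: Σm=0, L=6 even, 1≤3≤3.
N = 5·3·7 = 105
Δ = 0!·4!·2!/7! = 1/105
Racah Σ t=0..0: t=0:+1/4 = 1/4
⇒ 3j(2 1 3; 0 0 0)² = 3/35, sgn -1
Racah Σ t=0..0: t=0:+1/24 = 1/24
⇒ 3j(2 1 3; -2 0 2)² = 1/21, sgn -1
4πI² = N·(3j₀)²·(3jₘ)² = 3/7
I = +1·√(0.428571/4π) = 0.18467439

0.184674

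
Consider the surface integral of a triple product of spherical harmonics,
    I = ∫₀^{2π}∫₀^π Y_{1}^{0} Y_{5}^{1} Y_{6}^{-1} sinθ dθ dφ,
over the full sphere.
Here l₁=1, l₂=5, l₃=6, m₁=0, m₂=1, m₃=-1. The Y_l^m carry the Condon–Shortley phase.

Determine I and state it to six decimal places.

Rules hold: Σm=0, L=12 even, 4≤6≤6.
N = 3·11·13 = 429
Δ = 0!·2!·10!/13! = 1/858
Racah Σ t=0..0: t=0:+1/14400 = 1/14400
⇒ 3j(1 5 6; 0 0 0)² = 6/143, sgn +1
Racah Σ t=0..0: t=0:+1/17280 = 1/17280
⇒ 3j(1 5 6; 0 1 -1)² = 35/858, sgn -1
4πI² = N·(3j₀)²·(3jₘ)² = 105/143
I = -1·√(0.734266/4π) = -0.24172507

-0.241725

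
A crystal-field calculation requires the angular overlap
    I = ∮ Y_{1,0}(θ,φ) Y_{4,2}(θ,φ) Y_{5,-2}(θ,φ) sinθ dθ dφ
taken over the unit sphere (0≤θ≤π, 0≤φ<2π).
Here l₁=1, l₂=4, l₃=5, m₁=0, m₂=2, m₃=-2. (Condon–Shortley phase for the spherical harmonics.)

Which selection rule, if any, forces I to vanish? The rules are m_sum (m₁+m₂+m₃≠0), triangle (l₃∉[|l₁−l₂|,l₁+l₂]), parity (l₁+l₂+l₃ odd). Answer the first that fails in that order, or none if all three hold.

m₁+m₂+m₃ = 0 + 2 − 2 = 0  ✓
triangle: |1−4|=3 ≤ l₃=5 ≤ 1+4=5  ✓
parity: l₁+l₂+l₃ = 10 is even  ✓

none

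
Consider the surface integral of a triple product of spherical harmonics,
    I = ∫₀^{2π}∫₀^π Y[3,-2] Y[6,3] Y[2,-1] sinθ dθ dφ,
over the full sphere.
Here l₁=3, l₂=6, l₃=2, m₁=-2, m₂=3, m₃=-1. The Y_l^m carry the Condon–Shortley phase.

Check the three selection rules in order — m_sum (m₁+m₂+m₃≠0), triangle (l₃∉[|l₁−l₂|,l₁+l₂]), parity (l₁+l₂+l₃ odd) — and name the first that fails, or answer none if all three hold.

m₁+m₂+m₃ = -2 + 3 − 1 = 0  ✓
triangle: |3−6|=3 ≤ l₃=2 ≤ 3+6=9  ✗
parity: l₁+l₂+l₃ = 11 is odd

triangle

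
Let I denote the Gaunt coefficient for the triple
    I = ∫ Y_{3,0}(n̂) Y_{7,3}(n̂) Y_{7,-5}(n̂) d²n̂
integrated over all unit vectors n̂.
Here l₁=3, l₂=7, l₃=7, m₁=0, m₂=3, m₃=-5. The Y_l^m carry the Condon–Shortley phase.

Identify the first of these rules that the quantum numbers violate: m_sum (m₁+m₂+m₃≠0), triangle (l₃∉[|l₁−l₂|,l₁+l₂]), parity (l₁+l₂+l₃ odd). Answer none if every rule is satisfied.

m₁+m₂+m₃ = 0 + 3 − 5 = -2  ✗
triangle: |3−7|=4 ≤ l₃=7 ≤ 3+7=10
parity: l₁+l₂+l₃ = 17 is odd

m_sum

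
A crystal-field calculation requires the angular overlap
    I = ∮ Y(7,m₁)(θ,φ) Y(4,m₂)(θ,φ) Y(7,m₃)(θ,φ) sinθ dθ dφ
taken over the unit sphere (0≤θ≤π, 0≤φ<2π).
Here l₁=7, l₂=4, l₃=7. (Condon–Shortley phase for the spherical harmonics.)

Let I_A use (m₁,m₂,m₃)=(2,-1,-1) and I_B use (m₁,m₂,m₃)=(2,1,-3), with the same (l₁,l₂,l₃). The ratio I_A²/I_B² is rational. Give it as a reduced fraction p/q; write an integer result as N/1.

36963/62500

l's match ⇒ only the (l;m) 3-j factors differ between A and B.
A: triangle coeff Δ(7,4,7) = 1/58198140; Σ_t [0,3]: t=0:+1/2073600 t=1:−1/414720 t=2:+1/725760 t=3:−1/11612160 = -37/58060800; (3j)²=4107/646646 [(7 4 7; 2 -1 -1)], sign=-1
B: triangle coeff Δ(7,4,7) = 1/58198140; Σ_t [1,4]: t=1:−1/2488320 t=2:+1/725760 t=3:−1/1935360 t=4:+1/52254720 = 5/10450944; (3j)²=31250/2909907 [(7 4 7; 2 1 -3)], sign=+1
I_A²/I_B² = (4107/646646)/(31250/2909907) = 36963/62500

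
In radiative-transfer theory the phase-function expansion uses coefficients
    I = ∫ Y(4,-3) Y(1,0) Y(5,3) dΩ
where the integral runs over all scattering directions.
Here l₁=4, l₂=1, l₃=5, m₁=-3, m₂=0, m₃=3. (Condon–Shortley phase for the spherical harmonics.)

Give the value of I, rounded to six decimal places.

Rules hold: Σm=0, L=10 even, 3≤5≤5.
N = 9·3·11 = 297
Δ = 0!·8!·2!/11! = 1/495
Racah Σ t=0..0: t=0:+1/576 = 1/576
⇒ 3j(4 1 5; 0 0 0)² = 5/99, sgn -1
Racah Σ t=0..0: t=0:+1/5040 = 1/5040
⇒ 3j(4 1 5; -3 0 3)² = 16/495, sgn +1
4πI² = N·(3j₀)²·(3jₘ)² = 16/33
I = -1·√(0.484848/4π) = -0.19642560

-0.196426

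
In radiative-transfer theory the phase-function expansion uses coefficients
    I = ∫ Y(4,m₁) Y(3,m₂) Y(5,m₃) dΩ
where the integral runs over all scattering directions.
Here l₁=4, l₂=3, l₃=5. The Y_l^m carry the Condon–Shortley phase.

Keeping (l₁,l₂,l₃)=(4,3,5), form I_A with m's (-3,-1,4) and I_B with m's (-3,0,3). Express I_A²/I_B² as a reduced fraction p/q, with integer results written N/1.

1/6

l's match ⇒ only the (l;m) 3-j factors differ between A and B.
A: triangle coeff Δ(4,3,5) = 1/180180; Σ_t [1,2]: t=1:−1/4320 t=2:+1/5760 = -1/17280; (3j)²=7/4290 [(4 3 5; -3 -1 4)], sign=+1
B: triangle coeff Δ(4,3,5) = 1/180180; Σ_t [1,2]: t=1:−1/2880 t=2:+1/1440 = 1/2880; (3j)²=7/715 [(4 3 5; -3 0 3)], sign=+1
I_A²/I_B² = (7/4290)/(7/715) = 1/6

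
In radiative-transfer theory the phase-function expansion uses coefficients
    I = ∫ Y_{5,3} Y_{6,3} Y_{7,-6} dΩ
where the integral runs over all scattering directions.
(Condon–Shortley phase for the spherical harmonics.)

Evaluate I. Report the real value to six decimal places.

0.107391

m-sum 0 ✓  L=18 even ✓  1≤7≤11 ✓
Π(2lᵢ+1) = 11×13×15 = 2145
triangle coeff Δ(5,6,7) = 1/174594420
Σ_t [0,4]: t=0:+1/4147200 t=1:−1/207360 t=2:+1/82944 t=3:−1/207360 t=4:+1/4147200 = 1/345600
(3j)²=420/46189 [(5 6 7; 0 0 0)], sign=-1
Σ_t [1,2]: t=1:−1/29030400 t=2:+1/14515200 = 1/29030400
(3j)²=12/1615 [(5 6 7; 3 3 -6)], sign=-1
⇒ 4πI² = 15120/104329
I = (+1)√(15120/104329/(4π)) = 0.10739114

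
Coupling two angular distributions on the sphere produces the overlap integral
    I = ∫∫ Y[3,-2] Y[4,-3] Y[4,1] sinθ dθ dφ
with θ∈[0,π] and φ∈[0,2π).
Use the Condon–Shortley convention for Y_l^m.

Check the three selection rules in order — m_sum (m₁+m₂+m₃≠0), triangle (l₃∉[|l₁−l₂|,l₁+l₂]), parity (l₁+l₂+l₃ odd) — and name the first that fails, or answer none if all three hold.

m_sum

m₁+m₂+m₃ = -2 − 3 + 1 = -4  ✗
triangle: |3−4|=1 ≤ l₃=4 ≤ 3+4=7
parity: l₁+l₂+l₃ = 11 is odd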